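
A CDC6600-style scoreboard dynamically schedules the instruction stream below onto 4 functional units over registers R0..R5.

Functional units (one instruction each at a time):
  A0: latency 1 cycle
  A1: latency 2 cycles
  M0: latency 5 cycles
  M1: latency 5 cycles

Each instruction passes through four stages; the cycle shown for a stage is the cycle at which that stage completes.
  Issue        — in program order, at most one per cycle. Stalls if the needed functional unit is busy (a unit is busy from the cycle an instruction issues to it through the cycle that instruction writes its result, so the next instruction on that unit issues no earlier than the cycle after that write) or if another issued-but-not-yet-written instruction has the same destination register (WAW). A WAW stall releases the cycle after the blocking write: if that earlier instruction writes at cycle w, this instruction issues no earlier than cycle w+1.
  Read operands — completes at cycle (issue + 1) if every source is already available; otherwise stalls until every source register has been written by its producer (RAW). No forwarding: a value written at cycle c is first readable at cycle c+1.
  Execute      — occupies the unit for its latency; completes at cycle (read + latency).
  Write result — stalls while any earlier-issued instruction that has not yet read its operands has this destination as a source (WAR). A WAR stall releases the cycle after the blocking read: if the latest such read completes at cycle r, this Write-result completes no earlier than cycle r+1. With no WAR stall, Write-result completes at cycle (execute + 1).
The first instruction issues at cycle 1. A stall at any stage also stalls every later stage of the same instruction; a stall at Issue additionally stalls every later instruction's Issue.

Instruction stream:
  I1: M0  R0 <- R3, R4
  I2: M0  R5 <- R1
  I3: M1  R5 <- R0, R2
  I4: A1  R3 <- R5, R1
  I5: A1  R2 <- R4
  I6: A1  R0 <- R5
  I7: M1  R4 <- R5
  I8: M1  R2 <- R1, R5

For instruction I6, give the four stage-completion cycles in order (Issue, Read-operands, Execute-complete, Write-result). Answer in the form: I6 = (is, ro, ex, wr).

I6 = (34, 35, 37, 38)

c1: I1 dispatched to M0
c2: I1 operands ready
c7: I1 complete
c8: R0←I1
c9: I2 dispatched to M0
c10: I2 operands ready
c15: I2 complete
c16: R5←I2
c17: I3 dispatched to M1
c18: I3 operands ready · I4 dispatched to A1
c23: I3 complete
c24: R5←I3
c25: I4 operands ready
c27: I4 complete
c28: R3←I4
c29: I5 dispatched to A1
c30: I5 operands ready
c32: I5 complete
c33: R2←I5
c34: I6 dispatched to A1
c35: I6 operands ready · I7 dispatched to M1
c36: I7 operands ready
c37: I6 complete
c38: R0←I6
c41: I7 complete
c42: R4←I7
c43: I8 dispatched to M1
c44: I8 operands ready
c49: I8 complete
c50: R2←I8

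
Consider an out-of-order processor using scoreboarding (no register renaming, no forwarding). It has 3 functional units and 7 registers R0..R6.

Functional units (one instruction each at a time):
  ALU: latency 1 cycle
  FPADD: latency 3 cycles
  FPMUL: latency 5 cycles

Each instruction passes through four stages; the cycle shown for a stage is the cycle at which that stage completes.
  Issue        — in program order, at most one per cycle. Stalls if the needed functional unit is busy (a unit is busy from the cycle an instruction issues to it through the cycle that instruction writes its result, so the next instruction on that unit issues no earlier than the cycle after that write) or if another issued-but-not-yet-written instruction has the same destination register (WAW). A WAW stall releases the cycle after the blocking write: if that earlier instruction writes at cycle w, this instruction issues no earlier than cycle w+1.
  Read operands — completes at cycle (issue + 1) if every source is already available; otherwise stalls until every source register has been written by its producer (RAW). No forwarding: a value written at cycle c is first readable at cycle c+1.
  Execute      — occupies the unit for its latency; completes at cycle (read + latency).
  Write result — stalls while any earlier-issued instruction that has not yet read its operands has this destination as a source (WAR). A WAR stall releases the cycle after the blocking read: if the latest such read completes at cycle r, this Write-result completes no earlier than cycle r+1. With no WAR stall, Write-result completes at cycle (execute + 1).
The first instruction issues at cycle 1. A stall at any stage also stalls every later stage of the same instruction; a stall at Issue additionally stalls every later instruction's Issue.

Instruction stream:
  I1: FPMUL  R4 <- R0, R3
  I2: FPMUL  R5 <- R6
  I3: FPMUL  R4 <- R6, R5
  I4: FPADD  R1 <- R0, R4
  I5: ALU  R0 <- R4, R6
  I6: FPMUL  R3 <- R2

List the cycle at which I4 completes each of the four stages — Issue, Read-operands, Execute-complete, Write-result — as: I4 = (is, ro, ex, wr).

I4 = (18, 25, 28, 29)

t=1  I1 dispatched to FPMUL
t=2  I1 operands ready
t=7  I1 complete
t=8  R4←I1
t=9  I2 dispatched to FPMUL
t=10  I2 operands ready
t=15  I2 complete
t=16  R5←I2
t=17  I3 dispatched to FPMUL
t=18  I3 operands ready | I4 dispatched to FPADD
t=19  I5 dispatched to ALU
t=23  I3 complete
t=24  R4←I3
t=25  I4 operands ready | I5 operands ready | I6 dispatched to FPMUL
t=26  I5 complete | I6 operands ready
t=27  R0←I5
t=28  I4 complete
t=29  R1←I4
t=31  I6 complete
t=32  R3←I6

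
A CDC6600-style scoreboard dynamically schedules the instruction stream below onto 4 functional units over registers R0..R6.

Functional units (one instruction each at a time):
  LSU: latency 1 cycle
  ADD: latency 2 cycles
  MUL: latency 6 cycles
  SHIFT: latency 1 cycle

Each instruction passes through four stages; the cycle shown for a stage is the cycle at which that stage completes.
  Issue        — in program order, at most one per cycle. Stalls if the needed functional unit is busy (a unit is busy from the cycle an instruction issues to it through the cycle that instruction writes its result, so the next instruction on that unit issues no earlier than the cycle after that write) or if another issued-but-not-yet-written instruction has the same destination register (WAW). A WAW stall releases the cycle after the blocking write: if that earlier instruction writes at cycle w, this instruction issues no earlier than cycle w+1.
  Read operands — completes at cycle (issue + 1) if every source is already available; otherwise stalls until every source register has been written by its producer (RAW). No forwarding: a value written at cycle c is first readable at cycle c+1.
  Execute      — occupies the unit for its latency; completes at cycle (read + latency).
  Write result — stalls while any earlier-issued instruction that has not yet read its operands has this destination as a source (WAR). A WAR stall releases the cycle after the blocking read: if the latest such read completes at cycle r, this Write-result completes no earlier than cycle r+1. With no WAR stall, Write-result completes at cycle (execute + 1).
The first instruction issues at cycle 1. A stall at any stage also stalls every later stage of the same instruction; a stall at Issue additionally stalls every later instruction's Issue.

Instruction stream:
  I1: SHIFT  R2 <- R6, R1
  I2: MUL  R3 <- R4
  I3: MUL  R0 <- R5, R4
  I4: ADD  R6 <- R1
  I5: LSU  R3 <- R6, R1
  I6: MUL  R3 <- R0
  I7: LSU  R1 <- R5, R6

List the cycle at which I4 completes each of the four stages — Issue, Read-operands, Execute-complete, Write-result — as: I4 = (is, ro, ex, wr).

I4 = (12, 13, 15, 16)

cycle 1: I1 dispatched to SHIFT
cycle 2: I1 operands ready | I2 dispatched to MUL
cycle 3: I1 complete | I2 operands ready
cycle 4: R2←I1
cycle 9: I2 complete
cycle 10: R3←I2
cycle 11: I3 dispatched to MUL
cycle 12: I3 operands ready | I4 dispatched to ADD
cycle 13: I4 operands ready | I5 dispatched to LSU
cycle 15: I4 complete
cycle 16: R6←I4
cycle 17: I5 operands ready
cycle 18: I3 complete | I5 complete
cycle 19: R0←I3 | R3←I5
cycle 20: I6 dispatched to MUL
cycle 21: I6 operands ready | I7 dispatched to LSU
cycle 22: I7 operands ready
cycle 23: I7 complete
cycle 24: R1←I7
cycle 27: I6 complete
cycle 28: R3←I6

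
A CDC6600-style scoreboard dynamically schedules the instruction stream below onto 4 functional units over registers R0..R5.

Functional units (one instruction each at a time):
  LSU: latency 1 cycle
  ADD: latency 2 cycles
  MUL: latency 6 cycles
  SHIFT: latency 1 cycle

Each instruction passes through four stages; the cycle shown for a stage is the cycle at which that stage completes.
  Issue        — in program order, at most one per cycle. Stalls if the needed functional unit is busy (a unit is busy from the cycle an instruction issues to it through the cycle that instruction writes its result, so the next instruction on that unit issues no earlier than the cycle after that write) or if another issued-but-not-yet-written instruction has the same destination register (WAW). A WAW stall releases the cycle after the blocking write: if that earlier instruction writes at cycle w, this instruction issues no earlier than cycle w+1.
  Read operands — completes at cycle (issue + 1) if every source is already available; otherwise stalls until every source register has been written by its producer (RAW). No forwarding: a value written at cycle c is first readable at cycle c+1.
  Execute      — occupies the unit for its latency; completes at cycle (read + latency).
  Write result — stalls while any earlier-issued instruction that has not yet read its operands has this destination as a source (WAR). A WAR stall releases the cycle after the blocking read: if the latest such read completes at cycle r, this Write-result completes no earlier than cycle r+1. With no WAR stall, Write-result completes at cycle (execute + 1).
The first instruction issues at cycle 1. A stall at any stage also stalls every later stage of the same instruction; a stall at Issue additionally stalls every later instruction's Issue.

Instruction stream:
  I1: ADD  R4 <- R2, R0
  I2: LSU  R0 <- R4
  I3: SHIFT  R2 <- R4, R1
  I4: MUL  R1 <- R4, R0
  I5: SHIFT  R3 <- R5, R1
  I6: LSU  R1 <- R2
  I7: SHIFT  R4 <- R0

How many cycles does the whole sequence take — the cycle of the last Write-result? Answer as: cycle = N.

cycle = 23

1) issue 1, read 2, done 4, write 5
2) issue 2, read 6, done 7, write 8  <RAW R4: wait I1 write@5>
3) issue 3, read 6, done 7, write 8  <RAW R4: wait I1 write@5>
4) issue 4, read 9, done 15, write 16  <RAW R0: wait I2 write@8>
5) issue 9, read 17, done 18, write 19  <struct: SHIFT busy until I3 writes@8 / RAW R1: wait I4 write@16>
6) issue 17, read 18, done 19, write 20  <WAW R1: wait I4 write@16>
7) issue 20, read 21, done 22, write 23  <struct: SHIFT busy until I5 writes@19>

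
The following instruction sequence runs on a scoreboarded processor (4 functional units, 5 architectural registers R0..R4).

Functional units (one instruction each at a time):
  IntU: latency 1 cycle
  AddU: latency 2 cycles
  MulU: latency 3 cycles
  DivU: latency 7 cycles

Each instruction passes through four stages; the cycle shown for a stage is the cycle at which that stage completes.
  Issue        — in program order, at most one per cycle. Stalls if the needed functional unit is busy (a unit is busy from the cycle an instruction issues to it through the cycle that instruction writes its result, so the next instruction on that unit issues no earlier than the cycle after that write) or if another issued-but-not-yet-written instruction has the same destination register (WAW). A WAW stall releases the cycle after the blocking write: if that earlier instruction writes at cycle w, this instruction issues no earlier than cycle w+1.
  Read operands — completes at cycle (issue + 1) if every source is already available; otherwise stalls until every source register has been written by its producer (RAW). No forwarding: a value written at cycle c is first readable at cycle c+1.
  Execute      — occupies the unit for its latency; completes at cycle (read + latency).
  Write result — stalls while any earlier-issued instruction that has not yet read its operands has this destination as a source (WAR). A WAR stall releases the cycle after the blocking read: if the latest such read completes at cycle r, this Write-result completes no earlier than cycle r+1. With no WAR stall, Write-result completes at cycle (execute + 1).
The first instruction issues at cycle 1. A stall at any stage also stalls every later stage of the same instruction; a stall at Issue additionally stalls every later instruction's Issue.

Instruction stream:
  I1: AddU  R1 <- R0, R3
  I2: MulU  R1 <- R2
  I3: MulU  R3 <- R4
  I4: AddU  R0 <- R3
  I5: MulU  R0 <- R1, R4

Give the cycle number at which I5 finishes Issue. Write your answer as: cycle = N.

cycle = 22

I1: IS=1 RO=2 EX=4 WR=5
I2: IS=6 RO=7 EX=10 WR=11  [WAW R1: wait I1 write@5]
I3: IS=12 RO=13 EX=16 WR=17  [struct: MulU busy until I2 writes@11]
I4: IS=13 RO=18 EX=20 WR=21  [RAW R3: wait I3 write@17]
I5: IS=22 RO=23 EX=26 WR=27  [WAW R0: wait I4 write@21]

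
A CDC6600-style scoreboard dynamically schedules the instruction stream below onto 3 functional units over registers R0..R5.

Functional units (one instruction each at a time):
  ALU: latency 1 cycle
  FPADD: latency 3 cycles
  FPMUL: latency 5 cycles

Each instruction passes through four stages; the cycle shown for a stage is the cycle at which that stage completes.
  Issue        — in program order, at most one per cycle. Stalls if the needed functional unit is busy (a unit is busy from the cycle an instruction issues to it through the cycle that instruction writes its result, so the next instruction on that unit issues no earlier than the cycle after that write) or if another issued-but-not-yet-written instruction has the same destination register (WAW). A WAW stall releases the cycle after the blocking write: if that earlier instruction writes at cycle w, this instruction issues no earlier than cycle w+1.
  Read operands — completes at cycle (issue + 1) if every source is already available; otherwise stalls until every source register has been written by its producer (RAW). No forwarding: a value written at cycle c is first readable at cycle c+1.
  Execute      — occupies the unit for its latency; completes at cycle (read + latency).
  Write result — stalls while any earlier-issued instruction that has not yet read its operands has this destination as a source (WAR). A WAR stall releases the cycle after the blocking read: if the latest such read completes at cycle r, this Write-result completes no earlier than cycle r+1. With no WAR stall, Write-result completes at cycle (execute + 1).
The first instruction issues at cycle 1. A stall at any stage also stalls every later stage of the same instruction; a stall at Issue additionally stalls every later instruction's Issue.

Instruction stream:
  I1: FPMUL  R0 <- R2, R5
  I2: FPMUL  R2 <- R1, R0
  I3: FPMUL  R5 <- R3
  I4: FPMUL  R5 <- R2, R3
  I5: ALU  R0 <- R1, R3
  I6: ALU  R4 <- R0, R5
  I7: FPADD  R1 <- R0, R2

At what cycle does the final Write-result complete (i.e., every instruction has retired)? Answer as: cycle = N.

t=1  I1 issues→FPMUL
t=2  I1 reads
t=7  I1 exec-done
t=8  I1 writes R0
t=9  I2 issues→FPMUL
t=10  I2 reads
t=15  I2 exec-done
t=16  I2 writes R2
t=17  I3 issues→FPMUL
t=18  I3 reads
t=23  I3 exec-done
t=24  I3 writes R5
t=25  I4 issues→FPMUL
t=26  I4 reads; I5 issues→ALU
t=27  I5 reads
t=28  I5 exec-done
t=29  I5 writes R0
t=30  I6 issues→ALU
t=31  I4 exec-done; I7 issues→FPADD
t=32  I4 writes R5; I7 reads
t=33  I6 reads
t=34  I6 exec-done
t=35  I6 writes R4; I7 exec-done
t=36  I7 writes R1

cycle = 36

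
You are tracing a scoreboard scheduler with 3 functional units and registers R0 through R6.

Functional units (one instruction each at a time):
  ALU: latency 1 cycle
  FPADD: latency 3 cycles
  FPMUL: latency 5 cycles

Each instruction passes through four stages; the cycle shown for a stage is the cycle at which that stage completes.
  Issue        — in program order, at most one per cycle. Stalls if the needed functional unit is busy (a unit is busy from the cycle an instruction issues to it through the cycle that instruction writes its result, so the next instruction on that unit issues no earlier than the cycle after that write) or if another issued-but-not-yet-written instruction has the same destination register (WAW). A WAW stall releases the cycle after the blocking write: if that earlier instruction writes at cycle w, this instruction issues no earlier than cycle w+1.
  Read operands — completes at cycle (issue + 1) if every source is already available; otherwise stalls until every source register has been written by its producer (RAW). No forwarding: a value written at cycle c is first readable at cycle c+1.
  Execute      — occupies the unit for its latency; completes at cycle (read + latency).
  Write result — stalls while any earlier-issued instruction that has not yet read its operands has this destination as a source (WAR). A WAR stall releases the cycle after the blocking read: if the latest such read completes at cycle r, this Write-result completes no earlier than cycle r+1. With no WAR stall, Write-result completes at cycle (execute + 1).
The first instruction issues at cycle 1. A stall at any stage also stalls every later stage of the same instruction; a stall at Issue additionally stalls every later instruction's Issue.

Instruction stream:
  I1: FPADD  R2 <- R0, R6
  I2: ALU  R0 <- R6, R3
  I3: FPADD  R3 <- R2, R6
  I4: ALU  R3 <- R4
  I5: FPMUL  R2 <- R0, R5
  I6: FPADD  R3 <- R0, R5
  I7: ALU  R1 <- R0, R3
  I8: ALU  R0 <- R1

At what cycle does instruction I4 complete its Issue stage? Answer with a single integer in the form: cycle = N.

c1: I1 issues→FPADD
c2: I1 reads; I2 issues→ALU
c3: I2 reads
c4: I2 exec-done
c5: I1 exec-done; I2 writes R0
c6: I1 writes R2
c7: I3 issues→FPADD
c8: I3 reads
c11: I3 exec-done
c12: I3 writes R3
c13: I4 issues→ALU
c14: I4 reads; I5 issues→FPMUL
c15: I4 exec-done; I5 reads
c16: I4 writes R3
c17: I6 issues→FPADD
c18: I6 reads; I7 issues→ALU
c20: I5 exec-done
c21: I5 writes R2; I6 exec-done
c22: I6 writes R3
c23: I7 reads
c24: I7 exec-done
c25: I7 writes R1
c26: I8 issues→ALU
c27: I8 reads
c28: I8 exec-done
c29: I8 writes R0

cycle = 13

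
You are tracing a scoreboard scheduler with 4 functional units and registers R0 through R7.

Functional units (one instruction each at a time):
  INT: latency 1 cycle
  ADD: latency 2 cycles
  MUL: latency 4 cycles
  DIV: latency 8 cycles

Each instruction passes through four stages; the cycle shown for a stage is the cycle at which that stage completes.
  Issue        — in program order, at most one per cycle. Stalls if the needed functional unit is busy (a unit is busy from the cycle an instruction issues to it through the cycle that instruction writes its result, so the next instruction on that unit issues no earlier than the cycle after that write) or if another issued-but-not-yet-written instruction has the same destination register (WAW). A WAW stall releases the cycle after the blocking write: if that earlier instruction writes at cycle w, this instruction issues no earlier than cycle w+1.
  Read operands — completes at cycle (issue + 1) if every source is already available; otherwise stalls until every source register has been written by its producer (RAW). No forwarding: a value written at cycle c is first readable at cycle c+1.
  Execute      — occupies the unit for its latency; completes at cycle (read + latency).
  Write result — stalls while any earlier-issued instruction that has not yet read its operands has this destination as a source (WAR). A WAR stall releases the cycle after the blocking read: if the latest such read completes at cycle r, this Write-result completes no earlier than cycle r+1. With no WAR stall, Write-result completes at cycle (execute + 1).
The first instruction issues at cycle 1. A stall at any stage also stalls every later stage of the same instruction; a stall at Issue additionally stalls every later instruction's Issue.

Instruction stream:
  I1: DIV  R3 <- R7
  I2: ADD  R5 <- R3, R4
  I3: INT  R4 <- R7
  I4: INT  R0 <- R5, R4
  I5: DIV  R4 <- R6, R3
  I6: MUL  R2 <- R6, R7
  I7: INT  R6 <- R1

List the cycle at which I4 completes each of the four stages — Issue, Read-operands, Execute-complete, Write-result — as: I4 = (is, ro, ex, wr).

I4 = (14, 16, 17, 18)

I1 -> (1, 2, 10, 11)
I2 -> (2, 12, 14, 15)  // RAW R3: wait I1 write@11
I3 -> (3, 4, 5, 13)  // WAR R4: wait I2 read@12
I4 -> (14, 16, 17, 18)  // struct: INT busy until I3 writes@13, RAW R5: wait I2 write@15
I5 -> (15, 16, 24, 25)
I6 -> (16, 17, 21, 22)
I7 -> (19, 20, 21, 22)  // struct: INT busy until I4 writes@18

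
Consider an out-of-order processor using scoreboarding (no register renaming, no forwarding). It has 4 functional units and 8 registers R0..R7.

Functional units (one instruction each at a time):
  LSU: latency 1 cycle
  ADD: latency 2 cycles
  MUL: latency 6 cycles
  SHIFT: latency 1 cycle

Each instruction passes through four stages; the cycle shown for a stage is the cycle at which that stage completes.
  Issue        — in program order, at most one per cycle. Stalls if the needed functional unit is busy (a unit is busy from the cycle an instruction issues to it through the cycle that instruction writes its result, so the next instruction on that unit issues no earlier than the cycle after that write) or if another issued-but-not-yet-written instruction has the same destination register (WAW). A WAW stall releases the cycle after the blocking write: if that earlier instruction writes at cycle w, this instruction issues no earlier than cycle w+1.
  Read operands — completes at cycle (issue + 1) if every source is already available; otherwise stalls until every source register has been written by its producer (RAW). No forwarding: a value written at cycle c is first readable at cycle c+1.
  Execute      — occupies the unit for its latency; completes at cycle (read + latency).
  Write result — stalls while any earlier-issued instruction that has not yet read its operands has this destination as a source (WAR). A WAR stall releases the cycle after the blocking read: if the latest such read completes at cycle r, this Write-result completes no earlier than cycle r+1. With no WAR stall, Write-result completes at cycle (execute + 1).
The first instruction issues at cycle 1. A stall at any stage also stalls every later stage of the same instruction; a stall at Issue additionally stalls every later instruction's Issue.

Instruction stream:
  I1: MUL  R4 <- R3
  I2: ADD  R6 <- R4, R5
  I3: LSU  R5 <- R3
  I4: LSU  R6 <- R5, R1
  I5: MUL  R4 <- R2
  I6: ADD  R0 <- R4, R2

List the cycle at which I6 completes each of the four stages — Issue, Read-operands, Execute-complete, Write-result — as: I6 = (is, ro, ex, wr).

I6 = (16, 24, 26, 27)

I1 -> (1, 2, 8, 9)
I2 -> (2, 10, 12, 13)  // RAW R4: wait I1 write@9
I3 -> (3, 4, 5, 11)  // WAR R5: wait I2 read@10
I4 -> (14, 15, 16, 17)  // WAW R6: wait I2 write@13
I5 -> (15, 16, 22, 23)
I6 -> (16, 24, 26, 27)  // RAW R4: wait I5 write@23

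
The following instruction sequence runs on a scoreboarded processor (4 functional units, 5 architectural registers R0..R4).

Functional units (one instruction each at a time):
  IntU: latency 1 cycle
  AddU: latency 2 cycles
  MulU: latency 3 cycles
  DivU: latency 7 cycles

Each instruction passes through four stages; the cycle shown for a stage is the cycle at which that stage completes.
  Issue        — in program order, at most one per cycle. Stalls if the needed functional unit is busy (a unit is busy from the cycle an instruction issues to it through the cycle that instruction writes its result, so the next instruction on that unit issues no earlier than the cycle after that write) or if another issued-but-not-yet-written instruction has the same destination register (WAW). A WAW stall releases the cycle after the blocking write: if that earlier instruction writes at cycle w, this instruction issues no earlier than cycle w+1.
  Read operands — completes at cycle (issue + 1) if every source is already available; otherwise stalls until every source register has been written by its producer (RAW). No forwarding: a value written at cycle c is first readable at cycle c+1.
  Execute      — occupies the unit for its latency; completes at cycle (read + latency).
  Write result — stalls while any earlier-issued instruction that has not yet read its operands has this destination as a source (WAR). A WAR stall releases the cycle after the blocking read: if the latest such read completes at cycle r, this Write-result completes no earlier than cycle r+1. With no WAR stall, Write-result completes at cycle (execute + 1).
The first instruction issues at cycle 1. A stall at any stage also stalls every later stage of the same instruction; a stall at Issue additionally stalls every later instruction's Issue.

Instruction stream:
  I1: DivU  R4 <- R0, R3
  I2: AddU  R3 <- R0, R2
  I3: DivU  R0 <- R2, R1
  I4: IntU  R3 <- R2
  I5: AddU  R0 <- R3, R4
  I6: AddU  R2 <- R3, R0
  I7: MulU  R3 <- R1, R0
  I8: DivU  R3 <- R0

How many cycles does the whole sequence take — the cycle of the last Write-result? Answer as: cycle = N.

cycle = 42

c1: I1→DivU
c2: I1 RO | I2→AddU
c3: I2 RO
c5: I2 EX
c6: I2 WR R3
c9: I1 EX
c10: I1 WR R4
c11: I3→DivU
c12: I3 RO | I4→IntU
c13: I4 RO
c14: I4 EX
c15: I4 WR R3
c19: I3 EX
c20: I3 WR R0
c21: I5→AddU
c22: I5 RO
c24: I5 EX
c25: I5 WR R0
c26: I6→AddU
c27: I6 RO | I7→MulU
c28: I7 RO
c29: I6 EX
c30: I6 WR R2
c31: I7 EX
c32: I7 WR R3
c33: I8→DivU
c34: I8 RO
c41: I8 EX
c42: I8 WR R3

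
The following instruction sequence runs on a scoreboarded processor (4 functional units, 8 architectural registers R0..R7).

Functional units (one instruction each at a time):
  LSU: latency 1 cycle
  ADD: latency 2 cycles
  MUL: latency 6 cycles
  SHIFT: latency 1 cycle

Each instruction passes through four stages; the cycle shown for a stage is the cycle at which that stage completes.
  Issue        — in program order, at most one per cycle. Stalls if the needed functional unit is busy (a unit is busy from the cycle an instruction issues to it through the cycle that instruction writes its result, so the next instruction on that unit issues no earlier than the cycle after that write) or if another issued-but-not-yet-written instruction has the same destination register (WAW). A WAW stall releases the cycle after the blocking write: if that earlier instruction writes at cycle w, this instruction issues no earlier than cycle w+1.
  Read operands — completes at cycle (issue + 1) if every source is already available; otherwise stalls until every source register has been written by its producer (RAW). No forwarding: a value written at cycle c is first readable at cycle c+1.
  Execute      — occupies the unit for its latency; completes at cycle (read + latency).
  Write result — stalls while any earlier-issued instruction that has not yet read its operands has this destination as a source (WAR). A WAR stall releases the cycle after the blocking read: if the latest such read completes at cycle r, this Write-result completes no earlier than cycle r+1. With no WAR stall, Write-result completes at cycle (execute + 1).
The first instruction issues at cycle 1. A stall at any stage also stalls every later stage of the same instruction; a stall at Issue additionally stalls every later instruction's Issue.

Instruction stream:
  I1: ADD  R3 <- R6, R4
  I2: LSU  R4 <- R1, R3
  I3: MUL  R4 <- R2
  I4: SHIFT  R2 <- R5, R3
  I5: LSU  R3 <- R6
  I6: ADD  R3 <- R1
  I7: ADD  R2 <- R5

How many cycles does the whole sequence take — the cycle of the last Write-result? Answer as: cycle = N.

cycle = 24

  I1 | 1 | 2 | 4 | 5
  I2 | 2 | 6 | 7 | 8   RAW R3: wait I1 write@5
  I3 | 9 | 10 | 16 | 17   WAW R4: wait I2 write@8
  I4 | 10 | 11 | 12 | 13
  I5 | 11 | 12 | 13 | 14
  I6 | 15 | 16 | 18 | 19   WAW R3: wait I5 write@14
  I7 | 20 | 21 | 23 | 24   struct: ADD busy until I6 writes@19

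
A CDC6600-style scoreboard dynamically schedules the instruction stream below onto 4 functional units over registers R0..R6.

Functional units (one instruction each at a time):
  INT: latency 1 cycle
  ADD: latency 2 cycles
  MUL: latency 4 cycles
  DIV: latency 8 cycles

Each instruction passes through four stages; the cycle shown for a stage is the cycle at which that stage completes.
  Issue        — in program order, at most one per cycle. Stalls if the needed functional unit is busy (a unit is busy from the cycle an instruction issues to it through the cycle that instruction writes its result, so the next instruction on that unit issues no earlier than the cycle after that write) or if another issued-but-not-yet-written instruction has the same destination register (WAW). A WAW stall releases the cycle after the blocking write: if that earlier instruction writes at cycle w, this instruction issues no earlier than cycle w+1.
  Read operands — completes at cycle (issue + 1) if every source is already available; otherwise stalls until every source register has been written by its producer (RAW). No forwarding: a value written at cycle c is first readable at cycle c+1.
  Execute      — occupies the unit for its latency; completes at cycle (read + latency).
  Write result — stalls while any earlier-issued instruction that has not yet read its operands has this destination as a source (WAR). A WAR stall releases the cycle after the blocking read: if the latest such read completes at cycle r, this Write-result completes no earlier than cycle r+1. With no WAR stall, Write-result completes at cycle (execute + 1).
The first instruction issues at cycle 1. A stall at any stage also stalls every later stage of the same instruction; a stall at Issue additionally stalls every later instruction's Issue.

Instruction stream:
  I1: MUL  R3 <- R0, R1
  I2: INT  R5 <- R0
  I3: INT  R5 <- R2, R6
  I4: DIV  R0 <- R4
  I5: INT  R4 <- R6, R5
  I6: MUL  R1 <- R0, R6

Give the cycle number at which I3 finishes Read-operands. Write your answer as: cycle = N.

[I1] 1/2/6/7
[I2] 2/3/4/5
[I3] 6/7/8/9  (struct: INT busy until I2 writes@5)
[I4] 7/8/16/17
[I5] 10/11/12/13  (struct: INT busy until I3 writes@9)
[I6] 11/18/22/23  (RAW R0: wait I4 write@17)

cycle = 7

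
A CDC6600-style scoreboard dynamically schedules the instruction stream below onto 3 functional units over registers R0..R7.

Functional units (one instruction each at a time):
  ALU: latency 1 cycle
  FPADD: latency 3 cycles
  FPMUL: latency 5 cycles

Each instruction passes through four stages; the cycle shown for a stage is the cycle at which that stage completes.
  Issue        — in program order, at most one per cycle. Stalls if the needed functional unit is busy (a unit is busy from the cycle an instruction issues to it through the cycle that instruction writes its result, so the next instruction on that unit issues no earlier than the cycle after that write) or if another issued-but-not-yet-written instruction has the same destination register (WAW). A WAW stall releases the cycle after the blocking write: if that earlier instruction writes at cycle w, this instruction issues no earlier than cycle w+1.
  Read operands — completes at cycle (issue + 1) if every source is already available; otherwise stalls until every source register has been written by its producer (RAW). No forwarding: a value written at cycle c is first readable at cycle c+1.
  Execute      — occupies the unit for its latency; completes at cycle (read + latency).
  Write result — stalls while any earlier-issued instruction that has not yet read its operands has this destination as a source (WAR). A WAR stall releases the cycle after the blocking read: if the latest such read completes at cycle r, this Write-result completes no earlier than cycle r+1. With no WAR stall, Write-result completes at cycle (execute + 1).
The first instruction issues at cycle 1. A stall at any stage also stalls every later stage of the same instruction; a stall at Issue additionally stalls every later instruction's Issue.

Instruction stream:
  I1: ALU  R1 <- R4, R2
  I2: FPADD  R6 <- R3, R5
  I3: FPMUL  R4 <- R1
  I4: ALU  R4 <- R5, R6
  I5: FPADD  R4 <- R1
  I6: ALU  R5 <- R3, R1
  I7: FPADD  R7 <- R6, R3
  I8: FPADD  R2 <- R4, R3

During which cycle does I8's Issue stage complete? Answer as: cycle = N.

1) issue 1, read 2, done 3, write 4
2) issue 2, read 3, done 6, write 7
3) issue 3, read 5, done 10, write 11  <RAW R1: wait I1 write@4>
4) issue 12, read 13, done 14, write 15  <WAW R4: wait I3 write@11>
5) issue 16, read 17, done 20, write 21  <WAW R4: wait I4 write@15>
6) issue 17, read 18, done 19, write 20
7) issue 22, read 23, done 26, write 27  <struct: FPADD busy until I5 writes@21>
8) issue 28, read 29, done 32, write 33  <struct: FPADD busy until I7 writes@27>

cycle = 28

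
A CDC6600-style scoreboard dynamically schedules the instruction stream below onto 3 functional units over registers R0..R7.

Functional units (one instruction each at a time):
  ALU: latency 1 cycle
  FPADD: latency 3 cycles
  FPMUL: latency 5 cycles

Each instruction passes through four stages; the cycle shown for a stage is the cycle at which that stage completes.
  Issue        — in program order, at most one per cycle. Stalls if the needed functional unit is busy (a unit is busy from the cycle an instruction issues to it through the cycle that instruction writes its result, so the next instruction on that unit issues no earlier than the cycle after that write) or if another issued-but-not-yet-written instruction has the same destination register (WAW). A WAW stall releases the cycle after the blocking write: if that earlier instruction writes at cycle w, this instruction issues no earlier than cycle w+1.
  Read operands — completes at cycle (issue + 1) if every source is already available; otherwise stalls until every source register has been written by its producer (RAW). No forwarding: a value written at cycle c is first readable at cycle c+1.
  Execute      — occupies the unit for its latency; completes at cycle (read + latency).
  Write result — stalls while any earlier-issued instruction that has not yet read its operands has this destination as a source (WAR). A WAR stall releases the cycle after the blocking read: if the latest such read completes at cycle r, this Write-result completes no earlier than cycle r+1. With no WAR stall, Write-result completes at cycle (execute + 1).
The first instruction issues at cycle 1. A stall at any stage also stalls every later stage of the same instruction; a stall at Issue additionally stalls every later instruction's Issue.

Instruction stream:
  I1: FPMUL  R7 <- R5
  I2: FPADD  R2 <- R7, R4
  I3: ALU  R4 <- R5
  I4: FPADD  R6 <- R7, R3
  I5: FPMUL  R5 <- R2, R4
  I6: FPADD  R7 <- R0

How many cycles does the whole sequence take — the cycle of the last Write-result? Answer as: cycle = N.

1) issue 1, read 2, done 7, write 8
2) issue 2, read 9, done 12, write 13  <RAW R7: wait I1 write@8>
3) issue 3, read 4, done 5, write 10  <WAR R4: wait I2 read@9>
4) issue 14, read 15, done 18, write 19  <struct: FPADD busy until I2 writes@13>
5) issue 15, read 16, done 21, write 22
6) issue 20, read 21, done 24, write 25  <struct: FPADD busy until I4 writes@19>

cycle = 25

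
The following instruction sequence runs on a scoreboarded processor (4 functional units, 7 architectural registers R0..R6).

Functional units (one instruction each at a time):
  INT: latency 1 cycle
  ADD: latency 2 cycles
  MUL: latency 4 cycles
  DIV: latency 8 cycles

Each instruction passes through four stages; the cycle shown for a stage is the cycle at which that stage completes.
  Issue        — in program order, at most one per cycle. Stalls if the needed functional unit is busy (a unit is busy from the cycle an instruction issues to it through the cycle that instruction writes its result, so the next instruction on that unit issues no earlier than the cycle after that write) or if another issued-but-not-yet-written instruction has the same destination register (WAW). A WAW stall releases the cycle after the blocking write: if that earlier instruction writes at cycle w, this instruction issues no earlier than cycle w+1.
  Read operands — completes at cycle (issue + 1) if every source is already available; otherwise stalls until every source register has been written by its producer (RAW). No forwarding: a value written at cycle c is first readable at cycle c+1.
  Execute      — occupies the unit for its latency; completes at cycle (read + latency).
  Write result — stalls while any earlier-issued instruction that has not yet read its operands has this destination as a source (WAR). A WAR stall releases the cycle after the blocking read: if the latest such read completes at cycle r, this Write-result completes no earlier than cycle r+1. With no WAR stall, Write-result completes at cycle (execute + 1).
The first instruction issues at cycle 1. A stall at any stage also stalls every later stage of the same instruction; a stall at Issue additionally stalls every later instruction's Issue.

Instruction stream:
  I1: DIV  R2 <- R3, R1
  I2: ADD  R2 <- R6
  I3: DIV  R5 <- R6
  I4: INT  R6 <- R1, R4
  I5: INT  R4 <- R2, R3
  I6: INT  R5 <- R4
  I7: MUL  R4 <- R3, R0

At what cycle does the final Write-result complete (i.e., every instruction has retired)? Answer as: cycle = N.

t=1  I1 dispatched to DIV
t=2  I1 operands ready
t=10  I1 complete
t=11  R2←I1
t=12  I2 dispatched to ADD
t=13  I2 operands ready · I3 dispatched to DIV
t=14  I3 operands ready · I4 dispatched to INT
t=15  I2 complete · I4 operands ready
t=16  R2←I2 · I4 complete
t=17  R6←I4
t=18  I5 dispatched to INT
t=19  I5 operands ready
t=20  I5 complete
t=21  R4←I5
t=22  I3 complete
t=23  R5←I3
t=24  I6 dispatched to INT
t=25  I6 operands ready · I7 dispatched to MUL
t=26  I6 complete · I7 operands ready
t=27  R5←I6
t=30  I7 complete
t=31  R4←I7

cycle = 31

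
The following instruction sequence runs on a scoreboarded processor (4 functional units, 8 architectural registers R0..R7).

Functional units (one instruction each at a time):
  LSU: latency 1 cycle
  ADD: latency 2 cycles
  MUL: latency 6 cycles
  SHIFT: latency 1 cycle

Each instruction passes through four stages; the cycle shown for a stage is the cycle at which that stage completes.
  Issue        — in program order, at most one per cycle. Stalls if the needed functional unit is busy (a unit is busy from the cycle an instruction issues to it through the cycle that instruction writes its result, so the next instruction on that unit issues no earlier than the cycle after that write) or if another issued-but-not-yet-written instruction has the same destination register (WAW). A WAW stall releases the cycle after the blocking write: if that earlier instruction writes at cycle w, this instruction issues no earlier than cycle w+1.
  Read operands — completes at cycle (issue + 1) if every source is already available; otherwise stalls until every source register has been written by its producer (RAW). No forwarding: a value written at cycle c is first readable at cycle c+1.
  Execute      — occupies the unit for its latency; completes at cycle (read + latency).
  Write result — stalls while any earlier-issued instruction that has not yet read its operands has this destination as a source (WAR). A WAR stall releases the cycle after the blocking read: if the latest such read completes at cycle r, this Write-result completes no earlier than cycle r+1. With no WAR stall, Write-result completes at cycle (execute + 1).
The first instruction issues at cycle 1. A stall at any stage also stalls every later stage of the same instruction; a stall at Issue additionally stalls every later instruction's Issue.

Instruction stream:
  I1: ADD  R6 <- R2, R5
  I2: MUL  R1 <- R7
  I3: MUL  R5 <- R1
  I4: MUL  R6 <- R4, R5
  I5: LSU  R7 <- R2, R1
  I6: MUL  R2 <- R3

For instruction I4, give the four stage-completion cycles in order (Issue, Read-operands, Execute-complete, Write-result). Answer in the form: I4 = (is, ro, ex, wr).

[1] issue I1 (ADD)
[2] I1 read-ops · issue I2 (MUL)
[3] I2 read-ops
[4] I1 finished on ADD
[5] I1→R6
[9] I2 finished on MUL
[10] I2→R1
[11] issue I3 (MUL)
[12] I3 read-ops
[18] I3 finished on MUL
[19] I3→R5
[20] issue I4 (MUL)
[21] I4 read-ops · issue I5 (LSU)
[22] I5 read-ops
[23] I5 finished on LSU
[24] I5→R7
[27] I4 finished on MUL
[28] I4→R6
[29] issue I6 (MUL)
[30] I6 read-ops
[36] I6 finished on MUL
[37] I6→R2

I4 = (20, 21, 27, 28)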